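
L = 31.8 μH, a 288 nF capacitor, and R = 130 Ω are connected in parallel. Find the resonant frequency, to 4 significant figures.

52.59 kHz

ω₀ = 1/√(LC) = 1/√(3.18e-05 × 2.88e-07) = 330400 rad/s
f₀ = ω₀/(2π) = 52.59 kHz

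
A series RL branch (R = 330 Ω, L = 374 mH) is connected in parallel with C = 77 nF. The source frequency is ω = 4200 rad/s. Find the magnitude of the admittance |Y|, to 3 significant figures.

X_L = ωL = 1570 Ω
X_C = 1/(ωC) = 3090 Ω
Branch 1 (R+jX_L): Z₁ = 330 + j1570 Ω, |Z₁| = 1610 Ω
Branch 2 (−jX_C): Z₂ = −j3090 Ω
Parallel: Z = Z₁Z₂/(Z₁+Z₂), |Z| = 3190 Ω, ∠Z = 65.9°
|Y| = 1/|Z| = 314 μS

314 μS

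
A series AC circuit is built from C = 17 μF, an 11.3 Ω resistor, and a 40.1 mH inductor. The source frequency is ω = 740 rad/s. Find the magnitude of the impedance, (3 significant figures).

X_L = ωL = 29.7 Ω
X_C = 1/(ωC) = 79.5 Ω
Net reactance X = X_L − X_C = -49.8 Ω
Z = 11.3 − j49.8 Ω
|Z| = √(11.3² + 49.8²) = 51.1 Ω

51.1 Ω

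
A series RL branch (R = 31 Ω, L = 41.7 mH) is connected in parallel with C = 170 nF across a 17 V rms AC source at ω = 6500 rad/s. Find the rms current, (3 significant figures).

43.7 mA

X_L = ωL = 271 Ω
X_C = 1/(ωC) = 905 Ω
Branch 1 (R+jX_L): Z₁ = 31.0 + j271 Ω, |Z₁| = 273 Ω
Branch 2 (−jX_C): Z₂ = −j905 Ω
Parallel: Z = Z₁Z₂/(Z₁+Z₂), |Z| = 389 Ω, ∠Z = 80.7°
I = V/|Z| = 17/389 = 43.7 mA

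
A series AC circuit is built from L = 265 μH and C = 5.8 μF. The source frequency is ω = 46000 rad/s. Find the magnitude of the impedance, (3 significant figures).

X_L = ωL = 12.2 Ω
X_C = 1/(ωC) = 3.75 Ω
Net reactance X = X_L − X_C = 8.44 Ω
Z = j8.44 Ω
|Z| = √(0² + 8.44²) = 8.44 Ω

8.44 Ω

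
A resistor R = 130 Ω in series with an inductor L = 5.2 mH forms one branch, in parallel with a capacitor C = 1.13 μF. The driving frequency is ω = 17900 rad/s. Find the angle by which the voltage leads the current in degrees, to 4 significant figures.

X_L = ωL = 93.08 Ω
X_C = 1/(ωC) = 49.44 Ω
Branch 1 (R+jX_L): Z₁ = 130.0 + j93.08 Ω, |Z₁| = 159.9 Ω
Branch 2 (−jX_C): Z₂ = −j49.44 Ω
Parallel: Z = Z₁Z₂/(Z₁+Z₂), |Z| = 57.64 Ω, ∠Z = -72.95°

-72.95°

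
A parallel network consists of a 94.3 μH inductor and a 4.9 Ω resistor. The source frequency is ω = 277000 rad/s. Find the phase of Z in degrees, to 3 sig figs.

X_L = ωL = 26.1 Ω
Parallel: admittances add. Y = 1/R + 1/(jωL)
Y = (0.204 − j0.0383) S
|Y| = 0.208 S → |Z| = 1/|Y| = 4.82 Ω, ∠Z = −∠Y = 10.6°

10.6°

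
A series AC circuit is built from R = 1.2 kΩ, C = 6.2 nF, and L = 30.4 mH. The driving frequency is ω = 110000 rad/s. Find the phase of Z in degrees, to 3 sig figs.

X_L = ωL = 3340 Ω
X_C = 1/(ωC) = 1470 Ω
Net reactance X = X_L − X_C = 1880 Ω
Z = 1200 + j1880 Ω
|Z| = √(1200² + 1880²) = 2230 Ω
∠Z = arctan(1880/1200) = 57.4°

57.4°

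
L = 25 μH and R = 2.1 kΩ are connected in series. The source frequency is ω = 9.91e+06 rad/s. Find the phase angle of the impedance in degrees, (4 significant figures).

X_L = ωL = 247.8 Ω
Z = 2100 + j247.8 Ω
|Z| = √(2100² + 247.8²) = 2115 Ω
∠Z = arctan(247.8/2100) = 6.728°

6.728°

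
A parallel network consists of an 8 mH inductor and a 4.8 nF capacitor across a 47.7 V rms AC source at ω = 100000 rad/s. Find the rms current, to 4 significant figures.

X_L = ωL = 800.0 Ω
X_C = 1/(ωC) = 2083 Ω
Parallel: admittances add. Y = 1/(jωL) + jωC
Y = (0 − j0.0007700) S
|Y| = 0.0007700 S → |Z| = 1/|Y| = 1299 Ω, ∠Z = −∠Y = 90.00°
I = V/|Z| = 47.7/1299 = 36.73 mA

36.73 mA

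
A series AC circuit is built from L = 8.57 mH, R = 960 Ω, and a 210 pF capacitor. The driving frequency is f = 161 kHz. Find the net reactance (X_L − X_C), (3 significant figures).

ω = 2πf = 1.012e+06 rad/s
X_L = ωL = 8670 Ω
X_C = 1/(ωC) = 4710 Ω
X = 8670 − 4710 = 3960 Ω

3960 Ω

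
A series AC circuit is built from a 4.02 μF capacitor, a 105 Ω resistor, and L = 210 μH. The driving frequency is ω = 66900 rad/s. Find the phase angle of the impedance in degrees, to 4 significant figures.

X_L = ωL = 14.05 Ω
X_C = 1/(ωC) = 3.718 Ω
Net reactance X = X_L − X_C = 10.33 Ω
Z = 105.0 + j10.33 Ω
|Z| = √(105.0² + 10.33²) = 105.5 Ω
∠Z = arctan(10.33/105.0) = 5.619°

5.619°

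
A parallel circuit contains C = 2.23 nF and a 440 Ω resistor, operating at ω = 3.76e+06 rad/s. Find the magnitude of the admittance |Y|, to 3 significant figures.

8.69 mS

X_C = 1/(ωC) = 119 Ω
Parallel: admittances add. Y = 1/R + jωC
Y = (0.00227 + j0.00838) S
|Y| = 0.00869 S → |Z| = 1/|Y| = 115 Ω, ∠Z = −∠Y = -74.8°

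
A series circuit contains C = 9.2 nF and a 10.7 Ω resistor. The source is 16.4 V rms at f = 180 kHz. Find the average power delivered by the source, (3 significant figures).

308 mW

ω = 2πf = 1.131e+06 rad/s
X_C = 1/(ωC) = 96.1 Ω
Z = 10.7 − j96.1 Ω
|Z| = √(10.7² + 96.1²) = 96.7 Ω
∠Z = arctan(-96.1/10.7) = -83.6°
I = V/|Z| = 170 mA
P = VI cos φ = 16.4 × 0.170 × cos(-83.6°) = 308 mW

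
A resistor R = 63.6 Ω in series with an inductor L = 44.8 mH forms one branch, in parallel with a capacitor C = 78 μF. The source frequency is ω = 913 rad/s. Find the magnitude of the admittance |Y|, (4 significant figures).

X_L = ωL = 40.90 Ω
X_C = 1/(ωC) = 14.04 Ω
Branch 1 (R+jX_L): Z₁ = 63.60 + j40.90 Ω, |Z₁| = 75.62 Ω
Branch 2 (−jX_C): Z₂ = −j14.04 Ω
Parallel: Z = Z₁Z₂/(Z₁+Z₂), |Z| = 15.38 Ω, ∠Z = -80.15°
|Y| = 1/|Z| = 65.02 mS

65.02 mS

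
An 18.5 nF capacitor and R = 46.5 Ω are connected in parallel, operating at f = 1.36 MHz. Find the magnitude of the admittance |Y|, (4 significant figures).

159.5 mS

ω = 2πf = 8.545e+06 rad/s
X_C = 1/(ωC) = 6.326 Ω
Parallel: admittances add. Y = 1/R + jωC
Y = (0.02151 + j0.1581) S
|Y| = 0.1595 S → |Z| = 1/|Y| = 6.268 Ω, ∠Z = −∠Y = -82.25°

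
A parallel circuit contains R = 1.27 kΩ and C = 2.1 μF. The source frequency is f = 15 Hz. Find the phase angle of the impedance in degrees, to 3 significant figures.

-14.1°

ω = 2πf = 94.25 rad/s
X_C = 1/(ωC) = 5050 Ω
Parallel: admittances add. Y = 1/R + jωC
Y = (0.000787 + j0.000198) S
|Y| = 0.000812 S → |Z| = 1/|Y| = 1230 Ω, ∠Z = −∠Y = -14.1°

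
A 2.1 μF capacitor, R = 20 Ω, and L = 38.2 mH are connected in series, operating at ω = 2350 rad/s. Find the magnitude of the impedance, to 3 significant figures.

X_L = ωL = 89.8 Ω
X_C = 1/(ωC) = 203 Ω
Net reactance X = X_L − X_C = -113 Ω
Z = 20.0 − j113 Ω
|Z| = √(20.0² + 113²) = 115 Ω

115 Ω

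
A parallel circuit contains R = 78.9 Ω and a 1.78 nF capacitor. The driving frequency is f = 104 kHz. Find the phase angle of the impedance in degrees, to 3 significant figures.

ω = 2πf = 653500 rad/s
X_C = 1/(ωC) = 860 Ω
Parallel: admittances add. Y = 1/R + jωC
Y = (0.0127 + j0.00116) S
|Y| = 0.0127 S → |Z| = 1/|Y| = 78.6 Ω, ∠Z = −∠Y = -5.24°

-5.24°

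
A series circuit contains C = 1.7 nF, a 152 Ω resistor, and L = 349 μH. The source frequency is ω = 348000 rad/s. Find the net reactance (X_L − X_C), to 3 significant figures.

X_L = ωL = 121 Ω
X_C = 1/(ωC) = 1690 Ω
X = 121 − 1690 = -1570 Ω

-1570 Ω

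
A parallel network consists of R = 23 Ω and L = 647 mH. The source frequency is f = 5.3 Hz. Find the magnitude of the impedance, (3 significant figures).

15.7 Ω

ω = 2πf = 33.30 rad/s
X_L = ωL = 21.5 Ω
Parallel: admittances add. Y = 1/R + 1/(jωL)
Y = (0.0435 − j0.0464) S
|Y| = 0.0636 S → |Z| = 1/|Y| = 15.7 Ω, ∠Z = −∠Y = 46.9°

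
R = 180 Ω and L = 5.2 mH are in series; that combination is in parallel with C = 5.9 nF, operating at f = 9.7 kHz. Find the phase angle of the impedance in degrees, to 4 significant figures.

ω = 2πf = 60950 rad/s
X_L = ωL = 316.9 Ω
X_C = 1/(ωC) = 2781 Ω
Branch 1 (R+jX_L): Z₁ = 180.0 + j316.9 Ω, |Z₁| = 364.5 Ω
Branch 2 (−jX_C): Z₂ = −j2781 Ω
Parallel: Z = Z₁Z₂/(Z₁+Z₂), |Z| = 410.3 Ω, ∠Z = 56.23°

56.23°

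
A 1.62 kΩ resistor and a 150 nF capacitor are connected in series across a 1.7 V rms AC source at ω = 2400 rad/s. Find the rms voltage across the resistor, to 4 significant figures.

X_C = 1/(ωC) = 2778 Ω
Z = 1620 − j2778 Ω
|Z| = √(1620² + 2778²) = 3216 Ω
I = V/|Z| = 528.7 μA
V_R = I·|Z_R| = 0.0005287 × 1620 = 0.8564 V

0.8564 V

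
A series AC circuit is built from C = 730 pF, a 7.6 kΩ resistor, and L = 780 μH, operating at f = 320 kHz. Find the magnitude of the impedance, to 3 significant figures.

ω = 2πf = 2.011e+06 rad/s
X_L = ωL = 1570 Ω
X_C = 1/(ωC) = 681 Ω
Net reactance X = X_L − X_C = 887 Ω
Z = 7600 + j887 Ω
|Z| = √(7600² + 887²) = 7650 Ω

7650 Ω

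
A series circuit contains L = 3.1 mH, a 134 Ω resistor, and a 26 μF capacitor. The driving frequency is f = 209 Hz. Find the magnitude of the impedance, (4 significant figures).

ω = 2πf = 1313 rad/s
X_L = ωL = 4.071 Ω
X_C = 1/(ωC) = 29.29 Ω
Net reactance X = X_L − X_C = -25.22 Ω
Z = 134.0 − j25.22 Ω
|Z| = √(134.0² + 25.22²) = 136.4 Ω

136.4 Ω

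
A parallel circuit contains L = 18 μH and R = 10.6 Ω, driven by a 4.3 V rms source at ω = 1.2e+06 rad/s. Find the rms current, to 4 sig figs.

X_L = ωL = 21.60 Ω
Parallel: admittances add. Y = 1/R + 1/(jωL)
Y = (0.09434 − j0.04630) S
|Y| = 0.1051 S → |Z| = 1/|Y| = 9.516 Ω, ∠Z = −∠Y = 26.14°
I = V/|Z| = 4.3/9.516 = 451.9 mA

451.9 mA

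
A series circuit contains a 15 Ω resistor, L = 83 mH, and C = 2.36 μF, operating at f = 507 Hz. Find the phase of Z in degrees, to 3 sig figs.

ω = 2πf = 3186 rad/s
X_L = ωL = 264 Ω
X_C = 1/(ωC) = 133 Ω
Net reactance X = X_L − X_C = 131 Ω
Z = 15.0 + j131 Ω
|Z| = √(15.0² + 131²) = 132 Ω
∠Z = arctan(131/15.0) = 83.5°

83.5°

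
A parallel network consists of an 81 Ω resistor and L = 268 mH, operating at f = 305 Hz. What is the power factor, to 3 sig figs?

ω = 2πf = 1916 rad/s
X_L = ωL = 514 Ω
Parallel: admittances add. Y = 1/R + 1/(jωL)
Y = (0.0123 − j0.00195) S
|Y| = 0.0125 S → |Z| = 1/|Y| = 80.0 Ω, ∠Z = −∠Y = 8.96°
cos φ = cos(8.96°) = 0.988

0.988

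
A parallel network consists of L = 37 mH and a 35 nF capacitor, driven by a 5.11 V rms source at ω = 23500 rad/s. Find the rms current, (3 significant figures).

X_L = ωL = 870 Ω
X_C = 1/(ωC) = 1220 Ω
Parallel: admittances add. Y = 1/(jωL) + jωC
Y = (0 − j0.000328) S
|Y| = 0.000328 S → |Z| = 1/|Y| = 3050 Ω, ∠Z = −∠Y = 90.0°
I = V/|Z| = 5.11/3050 = 1.67 mA

1.67 mA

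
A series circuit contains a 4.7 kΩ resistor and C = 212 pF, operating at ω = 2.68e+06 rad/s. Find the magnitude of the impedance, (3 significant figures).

X_C = 1/(ωC) = 1760 Ω
Z = 4700 − j1760 Ω
|Z| = √(4700² + 1760²) = 5020 Ω

5020 Ω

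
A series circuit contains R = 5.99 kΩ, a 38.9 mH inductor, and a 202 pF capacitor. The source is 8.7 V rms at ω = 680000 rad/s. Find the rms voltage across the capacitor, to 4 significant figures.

3.153 V

X_L = ωL = 26450 Ω
X_C = 1/(ωC) = 7280 Ω
Net reactance X = X_L − X_C = 19170 Ω
Z = 5990 + j19170 Ω
|Z| = √(5990² + 19170²) = 20090 Ω
I = V/|Z| = 433.1 μA
V_C = I·|Z_C| = 0.0004331 × 7280 = 3.153 V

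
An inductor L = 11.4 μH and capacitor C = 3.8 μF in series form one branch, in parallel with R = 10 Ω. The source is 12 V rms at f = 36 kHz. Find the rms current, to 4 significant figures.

8.564 A

ω = 2πf = 226200 rad/s
X_L = ωL = 2.579 Ω
X_C = 1/(ωC) = 1.163 Ω
Branch 1: Z₁ = R = 10.00 Ω
Branch 2 (series LC): Z₂ = j(X_L − X_C) = j1.415 Ω
Parallel: Z = Z₁Z₂/(Z₁+Z₂), |Z| = 1.401 Ω, ∠Z = 81.94°
I = V/|Z| = 12/1.401 = 8.564 A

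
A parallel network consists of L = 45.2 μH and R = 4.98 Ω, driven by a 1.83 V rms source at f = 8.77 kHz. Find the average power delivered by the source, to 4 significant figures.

672.5 mW

ω = 2πf = 55100 rad/s
X_L = ωL = 2.491 Ω
Parallel: admittances add. Y = 1/R + 1/(jωL)
Y = (0.2008 − j0.4015) S
|Y| = 0.4489 S → |Z| = 1/|Y| = 2.228 Ω, ∠Z = −∠Y = 63.43°
I = V/|Z| = 821.5 mA
P = VI cos φ = 1.83 × 0.8215 × cos(63.43°) = 672.5 mW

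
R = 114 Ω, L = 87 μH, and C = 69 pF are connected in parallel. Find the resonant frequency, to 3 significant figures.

2.05 MHz

ω₀ = 1/√(LC) = 1/√(8.7e-05 × 6.9e-11) = 1.291e+07 rad/s
f₀ = ω₀/(2π) = 2.05 MHz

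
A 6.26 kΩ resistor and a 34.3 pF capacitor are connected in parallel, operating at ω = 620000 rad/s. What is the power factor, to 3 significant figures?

X_C = 1/(ωC) = 47000 Ω
Parallel: admittances add. Y = 1/R + jωC
Y = (0.000160 + j2.13e-05) S
|Y| = 0.000161 S → |Z| = 1/|Y| = 6210 Ω, ∠Z = −∠Y = -7.58°
cos φ = cos(-7.58°) = 0.991

0.991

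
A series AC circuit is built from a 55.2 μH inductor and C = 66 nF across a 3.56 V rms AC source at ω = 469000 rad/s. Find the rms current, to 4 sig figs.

554.8 mA

X_L = ωL = 25.89 Ω
X_C = 1/(ωC) = 32.31 Ω
Net reactance X = X_L − X_C = -6.417 Ω
Z = − j6.417 Ω
|Z| = √(0² + 6.417²) = 6.417 Ω
I = V/|Z| = 3.56/6.417 = 554.8 mA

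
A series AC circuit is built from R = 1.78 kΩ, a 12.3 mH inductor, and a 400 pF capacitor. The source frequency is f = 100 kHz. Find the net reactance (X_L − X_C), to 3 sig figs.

3750 Ω

ω = 2πf = 628300 rad/s
X_L = ωL = 7730 Ω
X_C = 1/(ωC) = 3980 Ω
X = 7730 − 3980 = 3750 Ω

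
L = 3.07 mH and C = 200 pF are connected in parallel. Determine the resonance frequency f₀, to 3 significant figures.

ω₀ = 1/√(LC) = 1/√(0.00307 × 2e-10) = 1.276e+06 rad/s
f₀ = ω₀/(2π) = 203 kHz

203 kHz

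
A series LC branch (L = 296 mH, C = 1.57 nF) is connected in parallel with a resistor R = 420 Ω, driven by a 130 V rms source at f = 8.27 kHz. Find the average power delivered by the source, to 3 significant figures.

ω = 2πf = 51960 rad/s
X_L = ωL = 15400 Ω
X_C = 1/(ωC) = 12300 Ω
Branch 1: Z₁ = R = 420 Ω
Branch 2 (series LC): Z₂ = j(X_L − X_C) = j3120 Ω
Parallel: Z = Z₁Z₂/(Z₁+Z₂), |Z| = 416 Ω, ∠Z = 7.66°
I = V/|Z| = 312 mA
P = VI cos φ = 130 × 0.312 × cos(7.66°) = 40.2 W

40.2 W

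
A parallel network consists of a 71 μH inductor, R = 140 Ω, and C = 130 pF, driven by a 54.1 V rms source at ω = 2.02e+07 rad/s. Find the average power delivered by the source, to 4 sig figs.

X_L = ωL = 1434 Ω
X_C = 1/(ωC) = 380.8 Ω
Parallel: admittances add. Y = 1/R + 1/(jωL) + jωC
Y = (0.007143 + j0.001929) S
|Y| = 0.007399 S → |Z| = 1/|Y| = 135.2 Ω, ∠Z = −∠Y = -15.11°
I = V/|Z| = 400.3 mA
P = VI cos φ = 54.1 × 0.4003 × cos(-15.11°) = 20.91 W

20.91 W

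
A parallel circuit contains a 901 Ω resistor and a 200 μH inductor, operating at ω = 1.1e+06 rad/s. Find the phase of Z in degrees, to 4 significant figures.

X_L = ωL = 220.0 Ω
Parallel: admittances add. Y = 1/R + 1/(jωL)
Y = (0.001110 − j0.004545) S
|Y| = 0.004679 S → |Z| = 1/|Y| = 213.7 Ω, ∠Z = −∠Y = 76.28°

76.28°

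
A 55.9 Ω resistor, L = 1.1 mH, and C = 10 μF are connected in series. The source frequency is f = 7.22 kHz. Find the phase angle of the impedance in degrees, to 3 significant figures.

ω = 2πf = 45360 rad/s
X_L = ωL = 49.9 Ω
X_C = 1/(ωC) = 2.20 Ω
Net reactance X = X_L − X_C = 47.7 Ω
Z = 55.9 + j47.7 Ω
|Z| = √(55.9² + 47.7²) = 73.5 Ω
∠Z = arctan(47.7/55.9) = 40.5°

40.5°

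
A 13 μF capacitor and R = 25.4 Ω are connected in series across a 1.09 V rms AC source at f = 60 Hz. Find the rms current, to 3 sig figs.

5.30 mA

ω = 2πf = 377.0 rad/s
X_C = 1/(ωC) = 204 Ω
Z = 25.4 − j204 Ω
|Z| = √(25.4² + 204²) = 206 Ω
I = V/|Z| = 1.09/206 = 5.30 mA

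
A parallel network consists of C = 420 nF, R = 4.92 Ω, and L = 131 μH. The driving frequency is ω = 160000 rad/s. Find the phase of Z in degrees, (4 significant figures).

X_L = ωL = 20.96 Ω
X_C = 1/(ωC) = 14.88 Ω
Parallel: admittances add. Y = 1/R + 1/(jωL) + jωC
Y = (0.2033 + j0.01949) S
|Y| = 0.2042 S → |Z| = 1/|Y| = 4.898 Ω, ∠Z = −∠Y = -5.477°

-5.477°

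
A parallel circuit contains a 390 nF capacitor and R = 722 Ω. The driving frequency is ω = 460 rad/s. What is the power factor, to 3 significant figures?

0.992

X_C = 1/(ωC) = 5570 Ω
Parallel: admittances add. Y = 1/R + jωC
Y = (0.00139 + j0.000179) S
|Y| = 0.00140 S → |Z| = 1/|Y| = 716 Ω, ∠Z = −∠Y = -7.38°
cos φ = cos(-7.38°) = 0.992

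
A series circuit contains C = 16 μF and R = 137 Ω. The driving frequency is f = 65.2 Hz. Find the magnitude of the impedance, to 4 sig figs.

205.0 Ω

ω = 2πf = 409.7 rad/s
X_C = 1/(ωC) = 152.6 Ω
Z = 137.0 − j152.6 Ω
|Z| = √(137.0² + 152.6²) = 205.0 Ω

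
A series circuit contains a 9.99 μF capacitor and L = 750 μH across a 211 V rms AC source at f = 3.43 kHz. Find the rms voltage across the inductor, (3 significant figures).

296 V

ω = 2πf = 21550 rad/s
X_L = ωL = 16.2 Ω
X_C = 1/(ωC) = 4.64 Ω
Net reactance X = X_L − X_C = 11.5 Ω
Z = j11.5 Ω
|Z| = √(0² + 11.5²) = 11.5 Ω
I = V/|Z| = 18.3 A
V_L = I·|Z_L| = 18.3 × 16.2 = 296 V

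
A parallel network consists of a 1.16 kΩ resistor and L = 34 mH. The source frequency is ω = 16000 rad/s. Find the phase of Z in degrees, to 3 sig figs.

64.9°

X_L = ωL = 544 Ω
Parallel: admittances add. Y = 1/R + 1/(jωL)
Y = (0.000862 − j0.00184) S
|Y| = 0.00203 S → |Z| = 1/|Y| = 493 Ω, ∠Z = −∠Y = 64.9°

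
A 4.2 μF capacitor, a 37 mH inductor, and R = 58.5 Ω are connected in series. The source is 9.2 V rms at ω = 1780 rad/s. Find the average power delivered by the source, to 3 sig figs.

X_L = ωL = 65.9 Ω
X_C = 1/(ωC) = 134 Ω
Net reactance X = X_L − X_C = -67.9 Ω
Z = 58.5 − j67.9 Ω
|Z| = √(58.5² + 67.9²) = 89.6 Ω
∠Z = arctan(-67.9/58.5) = -49.3°
I = V/|Z| = 103 mA
P = VI cos φ = 9.2 × 0.103 × cos(-49.3°) = 616 mW

616 mW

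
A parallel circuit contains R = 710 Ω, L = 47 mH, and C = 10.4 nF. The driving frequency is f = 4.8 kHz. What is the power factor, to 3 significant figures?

ω = 2πf = 30160 rad/s
X_L = ωL = 1420 Ω
X_C = 1/(ωC) = 3190 Ω
Parallel: admittances add. Y = 1/R + 1/(jωL) + jωC
Y = (0.00141 − j0.000392) S
|Y| = 0.00146 S → |Z| = 1/|Y| = 684 Ω, ∠Z = −∠Y = 15.5°
cos φ = cos(15.5°) = 0.963

0.963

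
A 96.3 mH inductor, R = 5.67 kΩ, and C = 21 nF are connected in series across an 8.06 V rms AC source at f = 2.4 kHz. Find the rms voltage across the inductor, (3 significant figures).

1.98 V

ω = 2πf = 15080 rad/s
X_L = ωL = 1450 Ω
X_C = 1/(ωC) = 3160 Ω
Net reactance X = X_L − X_C = -1710 Ω
Z = 5670 − j1710 Ω
|Z| = √(5670² + 1710²) = 5920 Ω
I = V/|Z| = 1.36 mA
V_L = I·|Z_L| = 0.00136 × 1450 = 1.98 V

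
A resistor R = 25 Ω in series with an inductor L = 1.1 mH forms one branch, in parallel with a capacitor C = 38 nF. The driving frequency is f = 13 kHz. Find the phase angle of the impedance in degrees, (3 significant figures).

ω = 2πf = 81680 rad/s
X_L = ωL = 89.8 Ω
X_C = 1/(ωC) = 322 Ω
Branch 1 (R+jX_L): Z₁ = 25.0 + j89.8 Ω, |Z₁| = 93.3 Ω
Branch 2 (−jX_C): Z₂ = −j322 Ω
Parallel: Z = Z₁Z₂/(Z₁+Z₂), |Z| = 129 Ω, ∠Z = 68.3°

68.3°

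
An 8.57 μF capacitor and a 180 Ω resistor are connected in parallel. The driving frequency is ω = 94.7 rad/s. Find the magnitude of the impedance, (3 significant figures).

178 Ω

X_C = 1/(ωC) = 1230 Ω
Parallel: admittances add. Y = 1/R + jωC
Y = (0.00556 + j0.000812) S
|Y| = 0.00561 S → |Z| = 1/|Y| = 178 Ω, ∠Z = −∠Y = -8.31°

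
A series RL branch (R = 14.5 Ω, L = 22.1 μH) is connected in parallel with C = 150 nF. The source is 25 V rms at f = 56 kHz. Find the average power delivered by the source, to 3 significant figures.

ω = 2πf = 351900 rad/s
X_L = ωL = 7.78 Ω
X_C = 1/(ωC) = 18.9 Ω
Branch 1 (R+jX_L): Z₁ = 14.5 + j7.78 Ω, |Z₁| = 16.5 Ω
Branch 2 (−jX_C): Z₂ = −j18.9 Ω
Parallel: Z = Z₁Z₂/(Z₁+Z₂), |Z| = 17.0 Ω, ∠Z = -24.2°
I = V/|Z| = 1.47 A
P = VI cos φ = 25 × 1.47 × cos(-24.2°) = 33.5 W

33.5 W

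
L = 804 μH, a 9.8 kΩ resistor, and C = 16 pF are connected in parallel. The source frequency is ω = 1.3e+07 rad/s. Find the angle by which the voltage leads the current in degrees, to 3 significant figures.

X_L = ωL = 10500 Ω
X_C = 1/(ωC) = 4810 Ω
Parallel: admittances add. Y = 1/R + 1/(jωL) + jωC
Y = (0.000102 + j0.000112) S
|Y| = 0.000152 S → |Z| = 1/|Y| = 6590 Ω, ∠Z = −∠Y = -47.7°

-47.7°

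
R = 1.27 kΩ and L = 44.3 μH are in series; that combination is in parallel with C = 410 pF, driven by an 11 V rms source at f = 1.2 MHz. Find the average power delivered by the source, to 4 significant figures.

89.11 mW

ω = 2πf = 7.54e+06 rad/s
X_L = ωL = 334.0 Ω
X_C = 1/(ωC) = 323.5 Ω
Branch 1 (R+jX_L): Z₁ = 1270 + j334.0 Ω, |Z₁| = 1313 Ω
Branch 2 (−jX_C): Z₂ = −j323.5 Ω
Parallel: Z = Z₁Z₂/(Z₁+Z₂), |Z| = 334.5 Ω, ∠Z = -75.74°
I = V/|Z| = 32.89 mA
P = VI cos φ = 11 × 0.03289 × cos(-75.74°) = 89.11 mW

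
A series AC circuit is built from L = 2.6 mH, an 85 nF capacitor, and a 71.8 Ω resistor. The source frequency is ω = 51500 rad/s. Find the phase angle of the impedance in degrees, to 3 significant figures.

-52.8°

X_L = ωL = 134 Ω
X_C = 1/(ωC) = 228 Ω
Net reactance X = X_L − X_C = -94.5 Ω
Z = 71.8 − j94.5 Ω
|Z| = √(71.8² + 94.5²) = 119 Ω
∠Z = arctan(-94.5/71.8) = -52.8°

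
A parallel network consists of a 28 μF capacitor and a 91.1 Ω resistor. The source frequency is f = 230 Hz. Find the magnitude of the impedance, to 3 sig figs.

ω = 2πf = 1445 rad/s
X_C = 1/(ωC) = 24.7 Ω
Parallel: admittances add. Y = 1/R + jωC
Y = (0.0110 + j0.0405) S
|Y| = 0.0419 S → |Z| = 1/|Y| = 23.9 Ω, ∠Z = −∠Y = -74.8°

23.9 Ω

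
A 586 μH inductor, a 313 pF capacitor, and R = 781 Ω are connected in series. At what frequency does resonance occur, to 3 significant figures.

372 kHz

ω₀ = 1/√(LC) = 1/√(0.000586 × 3.13e-10) = 2.335e+06 rad/s
f₀ = ω₀/(2π) = 372 kHz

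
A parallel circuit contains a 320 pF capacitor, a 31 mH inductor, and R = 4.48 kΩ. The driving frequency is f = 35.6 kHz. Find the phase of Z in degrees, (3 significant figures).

ω = 2πf = 223700 rad/s
X_L = ωL = 6930 Ω
X_C = 1/(ωC) = 14000 Ω
Parallel: admittances add. Y = 1/R + 1/(jωL) + jωC
Y = (0.000223 − j7.26e-05) S
|Y| = 0.000235 S → |Z| = 1/|Y| = 4260 Ω, ∠Z = −∠Y = 18.0°

18.0°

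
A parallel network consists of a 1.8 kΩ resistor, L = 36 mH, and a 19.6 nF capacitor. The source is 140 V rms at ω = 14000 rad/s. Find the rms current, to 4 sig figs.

X_L = ωL = 504.0 Ω
X_C = 1/(ωC) = 3644 Ω
Parallel: admittances add. Y = 1/R + 1/(jωL) + jωC
Y = (0.0005556 − j0.001710) S
|Y| = 0.001798 S → |Z| = 1/|Y| = 556.3 Ω, ∠Z = −∠Y = 72.00°
I = V/|Z| = 140/556.3 = 251.7 mA

251.7 mA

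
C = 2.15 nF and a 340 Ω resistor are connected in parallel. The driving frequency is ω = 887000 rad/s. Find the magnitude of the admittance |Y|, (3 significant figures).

3.51 mS

X_C = 1/(ωC) = 524 Ω
Parallel: admittances add. Y = 1/R + jωC
Y = (0.00294 + j0.00191) S
|Y| = 0.00351 S → |Z| = 1/|Y| = 285 Ω, ∠Z = −∠Y = -33.0°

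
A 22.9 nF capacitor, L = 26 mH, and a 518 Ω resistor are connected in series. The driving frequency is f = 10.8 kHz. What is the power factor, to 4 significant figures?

0.4195

ω = 2πf = 67860 rad/s
X_L = ωL = 1764 Ω
X_C = 1/(ωC) = 643.5 Ω
Net reactance X = X_L − X_C = 1121 Ω
Z = 518.0 + j1121 Ω
|Z| = √(518.0² + 1121²) = 1235 Ω
∠Z = arctan(1121/518.0) = 65.20°
cos φ = cos(65.20°) = 0.4195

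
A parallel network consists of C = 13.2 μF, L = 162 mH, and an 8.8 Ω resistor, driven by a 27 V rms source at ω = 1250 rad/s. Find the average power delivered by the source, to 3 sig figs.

82.8 W

X_L = ωL = 202 Ω
X_C = 1/(ωC) = 60.6 Ω
Parallel: admittances add. Y = 1/R + 1/(jωL) + jωC
Y = (0.114 + j0.0116) S
|Y| = 0.114 S → |Z| = 1/|Y| = 8.75 Ω, ∠Z = −∠Y = -5.81°
I = V/|Z| = 3.08 A
P = VI cos φ = 27 × 3.08 × cos(-5.81°) = 82.8 W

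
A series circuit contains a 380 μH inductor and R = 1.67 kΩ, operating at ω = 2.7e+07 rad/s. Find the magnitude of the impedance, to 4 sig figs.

10400 Ω

X_L = ωL = 10260 Ω
Z = 1670 + j10260 Ω
|Z| = √(1670² + 10260²) = 10400 Ω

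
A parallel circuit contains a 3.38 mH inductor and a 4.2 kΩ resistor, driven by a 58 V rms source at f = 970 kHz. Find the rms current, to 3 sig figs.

14.1 mA

ω = 2πf = 6.095e+06 rad/s
X_L = ωL = 20600 Ω
Parallel: admittances add. Y = 1/R + 1/(jωL)
Y = (0.000238 − j4.85e-05) S
|Y| = 0.000243 S → |Z| = 1/|Y| = 4120 Ω, ∠Z = −∠Y = 11.5°
I = V/|Z| = 58/4120 = 14.1 mA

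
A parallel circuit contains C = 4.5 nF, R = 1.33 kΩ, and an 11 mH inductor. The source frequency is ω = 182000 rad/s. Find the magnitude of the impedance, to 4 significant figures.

1224 Ω

X_L = ωL = 2002 Ω
X_C = 1/(ωC) = 1221 Ω
Parallel: admittances add. Y = 1/R + 1/(jωL) + jωC
Y = (0.0007519 + j0.0003195) S
|Y| = 0.0008169 S → |Z| = 1/|Y| = 1224 Ω, ∠Z = −∠Y = -23.02°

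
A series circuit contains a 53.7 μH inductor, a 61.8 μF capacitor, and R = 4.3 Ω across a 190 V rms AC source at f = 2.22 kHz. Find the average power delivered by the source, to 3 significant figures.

ω = 2πf = 13950 rad/s
X_L = ωL = 0.749 Ω
X_C = 1/(ωC) = 1.16 Ω
Net reactance X = X_L − X_C = -0.411 Ω
Z = 4.30 − j0.411 Ω
|Z| = √(4.30² + 0.411²) = 4.32 Ω
∠Z = arctan(-0.411/4.30) = -5.46°
I = V/|Z| = 44.0 A
P = VI cos φ = 190 × 44.0 × cos(-5.46°) = 8.32 kW

8.32 kW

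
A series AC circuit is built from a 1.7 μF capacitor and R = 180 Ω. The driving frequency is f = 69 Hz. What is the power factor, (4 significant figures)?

0.1315

ω = 2πf = 433.5 rad/s
X_C = 1/(ωC) = 1357 Ω
Z = 180.0 − j1357 Ω
|Z| = √(180.0² + 1357²) = 1369 Ω
∠Z = arctan(-1357/180.0) = -82.44°
cos φ = cos(-82.44°) = 0.1315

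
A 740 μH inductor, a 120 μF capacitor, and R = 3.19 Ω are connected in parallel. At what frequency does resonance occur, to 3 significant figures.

ω₀ = 1/√(LC) = 1/√(0.00074 × 0.00012) = 3356 rad/s
f₀ = ω₀/(2π) = 534 Hz

534 Hz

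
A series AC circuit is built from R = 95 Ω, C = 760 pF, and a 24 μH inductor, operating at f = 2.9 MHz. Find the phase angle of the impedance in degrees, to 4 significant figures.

ω = 2πf = 1.822e+07 rad/s
X_L = ωL = 437.3 Ω
X_C = 1/(ωC) = 72.21 Ω
Net reactance X = X_L − X_C = 365.1 Ω
Z = 95.00 + j365.1 Ω
|Z| = √(95.00² + 365.1²) = 377.3 Ω
∠Z = arctan(365.1/95.00) = 75.41°

75.41°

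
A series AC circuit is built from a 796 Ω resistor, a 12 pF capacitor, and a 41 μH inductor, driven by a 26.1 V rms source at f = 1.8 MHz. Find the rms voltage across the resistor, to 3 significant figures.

2.99 V

ω = 2πf = 1.131e+07 rad/s
X_L = ωL = 464 Ω
X_C = 1/(ωC) = 7370 Ω
Net reactance X = X_L − X_C = -6900 Ω
Z = 796 − j6900 Ω
|Z| = √(796² + 6900²) = 6950 Ω
I = V/|Z| = 3.76 mA
V_R = I·|Z_R| = 0.00376 × 796 = 2.99 V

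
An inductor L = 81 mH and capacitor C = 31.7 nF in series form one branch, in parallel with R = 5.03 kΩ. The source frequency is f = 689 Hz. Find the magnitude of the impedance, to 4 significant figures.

4072 Ω

ω = 2πf = 4329 rad/s
X_L = ωL = 350.7 Ω
X_C = 1/(ωC) = 7287 Ω
Branch 1: Z₁ = R = 5030 Ω
Branch 2 (series LC): Z₂ = j(X_L − X_C) = −j6936 Ω
Parallel: Z = Z₁Z₂/(Z₁+Z₂), |Z| = 4072 Ω, ∠Z = -35.95°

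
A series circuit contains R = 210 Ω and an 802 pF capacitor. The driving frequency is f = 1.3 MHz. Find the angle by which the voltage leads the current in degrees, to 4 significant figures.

-36.01°

ω = 2πf = 8.168e+06 rad/s
X_C = 1/(ωC) = 152.7 Ω
Z = 210.0 − j152.7 Ω
|Z| = √(210.0² + 152.7²) = 259.6 Ω
∠Z = arctan(-152.7/210.0) = -36.01°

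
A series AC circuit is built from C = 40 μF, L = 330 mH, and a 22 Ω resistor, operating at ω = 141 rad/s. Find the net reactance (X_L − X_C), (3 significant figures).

-131 Ω

X_L = ωL = 46.5 Ω
X_C = 1/(ωC) = 177 Ω
X = 46.5 − 177 = -131 Ω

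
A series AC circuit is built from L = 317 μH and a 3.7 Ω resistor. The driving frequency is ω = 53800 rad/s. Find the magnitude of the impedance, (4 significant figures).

17.45 Ω

X_L = ωL = 17.05 Ω
Z = 3.700 + j17.05 Ω
|Z| = √(3.700² + 17.05²) = 17.45 Ω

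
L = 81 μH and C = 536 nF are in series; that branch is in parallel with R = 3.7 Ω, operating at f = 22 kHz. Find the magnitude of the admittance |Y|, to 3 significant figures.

ω = 2πf = 138200 rad/s
X_L = ωL = 11.2 Ω
X_C = 1/(ωC) = 13.5 Ω
Branch 1: Z₁ = R = 3.70 Ω
Branch 2 (series LC): Z₂ = j(X_L − X_C) = −j2.30 Ω
Parallel: Z = Z₁Z₂/(Z₁+Z₂), |Z| = 1.95 Ω, ∠Z = -58.1°
|Y| = 1/|Z| = 512 mS

512 mS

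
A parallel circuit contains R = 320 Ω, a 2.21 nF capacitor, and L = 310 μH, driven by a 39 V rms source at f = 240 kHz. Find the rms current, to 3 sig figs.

ω = 2πf = 1.508e+06 rad/s
X_L = ωL = 467 Ω
X_C = 1/(ωC) = 300 Ω
Parallel: admittances add. Y = 1/R + 1/(jωL) + jωC
Y = (0.00313 + j0.00119) S
|Y| = 0.00335 S → |Z| = 1/|Y| = 299 Ω, ∠Z = −∠Y = -20.9°
I = V/|Z| = 39/299 = 130 mA

130 mA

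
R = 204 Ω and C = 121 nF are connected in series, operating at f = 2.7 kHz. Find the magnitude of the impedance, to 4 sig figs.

528.1 Ω

ω = 2πf = 16960 rad/s
X_C = 1/(ωC) = 487.2 Ω
Z = 204.0 − j487.2 Ω
|Z| = √(204.0² + 487.2²) = 528.1 Ω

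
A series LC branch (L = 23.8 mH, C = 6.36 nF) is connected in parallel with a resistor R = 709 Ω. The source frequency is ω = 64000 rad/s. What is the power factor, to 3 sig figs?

X_L = ωL = 1520 Ω
X_C = 1/(ωC) = 2460 Ω
Branch 1: Z₁ = R = 709 Ω
Branch 2 (series LC): Z₂ = j(X_L − X_C) = −j934 Ω
Parallel: Z = Z₁Z₂/(Z₁+Z₂), |Z| = 565 Ω, ∠Z = -37.2°
cos φ = cos(-37.2°) = 0.796

0.796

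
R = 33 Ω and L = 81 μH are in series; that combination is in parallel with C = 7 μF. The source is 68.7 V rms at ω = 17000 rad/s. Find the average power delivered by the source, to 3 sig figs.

143 W

X_L = ωL = 1.38 Ω
X_C = 1/(ωC) = 8.40 Ω
Branch 1 (R+jX_L): Z₁ = 33.0 + j1.38 Ω, |Z₁| = 33.0 Ω
Branch 2 (−jX_C): Z₂ = −j8.40 Ω
Parallel: Z = Z₁Z₂/(Z₁+Z₂), |Z| = 8.23 Ω, ∠Z = -75.6°
I = V/|Z| = 8.35 A
P = VI cos φ = 68.7 × 8.35 × cos(-75.6°) = 143 W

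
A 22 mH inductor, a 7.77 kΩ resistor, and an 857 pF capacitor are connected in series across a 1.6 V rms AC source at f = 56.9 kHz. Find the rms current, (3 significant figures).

ω = 2πf = 357500 rad/s
X_L = ωL = 7870 Ω
X_C = 1/(ωC) = 3260 Ω
Net reactance X = X_L − X_C = 4600 Ω
Z = 7770 + j4600 Ω
|Z| = √(7770² + 4600²) = 9030 Ω
I = V/|Z| = 1.6/9030 = 177 μA

177 μA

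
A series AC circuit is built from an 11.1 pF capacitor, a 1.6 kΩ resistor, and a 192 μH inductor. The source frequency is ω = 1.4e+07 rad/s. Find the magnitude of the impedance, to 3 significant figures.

4070 Ω

X_L = ωL = 2690 Ω
X_C = 1/(ωC) = 6440 Ω
Net reactance X = X_L − X_C = -3750 Ω
Z = 1600 − j3750 Ω
|Z| = √(1600² + 3750²) = 4070 Ω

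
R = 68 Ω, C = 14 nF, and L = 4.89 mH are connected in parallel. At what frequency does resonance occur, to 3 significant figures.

19.2 kHz

ω₀ = 1/√(LC) = 1/√(0.00489 × 1.4e-08) = 120900 rad/s
f₀ = ω₀/(2π) = 19.2 kHz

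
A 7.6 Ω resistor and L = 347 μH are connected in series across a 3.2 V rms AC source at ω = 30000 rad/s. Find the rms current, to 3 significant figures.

248 mA

X_L = ωL = 10.4 Ω
Z = 7.60 + j10.4 Ω
|Z| = √(7.60² + 10.4²) = 12.9 Ω
I = V/|Z| = 3.2/12.9 = 248 mA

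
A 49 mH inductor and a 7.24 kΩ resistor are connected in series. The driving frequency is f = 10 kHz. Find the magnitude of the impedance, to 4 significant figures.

ω = 2πf = 62830 rad/s
X_L = ωL = 3079 Ω
Z = 7240 + j3079 Ω
|Z| = √(7240² + 3079²) = 7867 Ω

7867 Ω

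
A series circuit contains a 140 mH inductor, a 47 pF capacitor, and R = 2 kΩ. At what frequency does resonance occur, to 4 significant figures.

62.05 kHz

ω₀ = 1/√(LC) = 1/√(0.14 × 4.7e-11) = 389800 rad/s
f₀ = ω₀/(2π) = 62.05 kHz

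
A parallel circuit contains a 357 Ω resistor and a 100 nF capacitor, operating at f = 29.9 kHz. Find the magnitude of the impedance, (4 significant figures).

52.65 Ω

ω = 2πf = 187900 rad/s
X_C = 1/(ωC) = 53.23 Ω
Parallel: admittances add. Y = 1/R + jωC
Y = (0.002801 + j0.01879) S
|Y| = 0.01899 S → |Z| = 1/|Y| = 52.65 Ω, ∠Z = −∠Y = -81.52°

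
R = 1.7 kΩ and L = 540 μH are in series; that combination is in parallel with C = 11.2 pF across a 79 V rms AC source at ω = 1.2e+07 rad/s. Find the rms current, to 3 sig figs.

3.09 mA

X_L = ωL = 6480 Ω
X_C = 1/(ωC) = 7440 Ω
Branch 1 (R+jX_L): Z₁ = 1700 + j6480 Ω, |Z₁| = 6700 Ω
Branch 2 (−jX_C): Z₂ = −j7440 Ω
Parallel: Z = Z₁Z₂/(Z₁+Z₂), |Z| = 25500 Ω, ∠Z = 14.8°
I = V/|Z| = 79/25500 = 3.09 mA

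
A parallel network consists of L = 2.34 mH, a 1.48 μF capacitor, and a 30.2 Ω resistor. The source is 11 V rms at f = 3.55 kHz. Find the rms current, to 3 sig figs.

ω = 2πf = 22310 rad/s
X_L = ωL = 52.2 Ω
X_C = 1/(ωC) = 30.3 Ω
Parallel: admittances add. Y = 1/R + 1/(jωL) + jωC
Y = (0.0331 + j0.0139) S
|Y| = 0.0359 S → |Z| = 1/|Y| = 27.9 Ω, ∠Z = −∠Y = -22.7°
I = V/|Z| = 11/27.9 = 395 mA

395 mA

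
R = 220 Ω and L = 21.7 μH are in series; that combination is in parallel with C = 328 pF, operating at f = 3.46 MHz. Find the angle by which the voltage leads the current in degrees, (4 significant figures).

ω = 2πf = 2.174e+07 rad/s
X_L = ωL = 471.8 Ω
X_C = 1/(ωC) = 140.2 Ω
Branch 1 (R+jX_L): Z₁ = 220.0 + j471.8 Ω, |Z₁| = 520.5 Ω
Branch 2 (−jX_C): Z₂ = −j140.2 Ω
Parallel: Z = Z₁Z₂/(Z₁+Z₂), |Z| = 183.5 Ω, ∠Z = -81.43°

-81.43°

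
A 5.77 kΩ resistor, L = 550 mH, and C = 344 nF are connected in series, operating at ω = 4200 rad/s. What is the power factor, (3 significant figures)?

X_L = ωL = 2310 Ω
X_C = 1/(ωC) = 692 Ω
Net reactance X = X_L − X_C = 1620 Ω
Z = 5770 + j1620 Ω
|Z| = √(5770² + 1620²) = 5990 Ω
∠Z = arctan(1620/5770) = 15.7°
cos φ = cos(15.7°) = 0.963

0.963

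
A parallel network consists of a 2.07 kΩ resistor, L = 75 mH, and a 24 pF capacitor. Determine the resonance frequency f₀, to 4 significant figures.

ω₀ = 1/√(LC) = 1/√(0.075 × 2.4e-11) = 745400 rad/s
f₀ = ω₀/(2π) = 118.6 kHz

118.6 kHz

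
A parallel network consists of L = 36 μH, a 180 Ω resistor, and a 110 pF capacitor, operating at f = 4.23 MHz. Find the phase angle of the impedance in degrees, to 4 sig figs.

-18.68°

ω = 2πf = 2.658e+07 rad/s
X_L = ωL = 956.8 Ω
X_C = 1/(ωC) = 342.0 Ω
Parallel: admittances add. Y = 1/R + 1/(jωL) + jωC
Y = (0.005556 + j0.001878) S
|Y| = 0.005865 S → |Z| = 1/|Y| = 170.5 Ω, ∠Z = −∠Y = -18.68°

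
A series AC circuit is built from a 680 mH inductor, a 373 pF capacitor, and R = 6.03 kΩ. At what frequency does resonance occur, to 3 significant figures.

ω₀ = 1/√(LC) = 1/√(0.68 × 3.73e-10) = 62790 rad/s
f₀ = ω₀/(2π) = 9.99 kHz

9.99 kHz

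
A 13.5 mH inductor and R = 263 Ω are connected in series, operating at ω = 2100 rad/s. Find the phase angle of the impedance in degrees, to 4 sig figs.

6.152°

X_L = ωL = 28.35 Ω
Z = 263.0 + j28.35 Ω
|Z| = √(263.0² + 28.35²) = 264.5 Ω
∠Z = arctan(28.35/263.0) = 6.152°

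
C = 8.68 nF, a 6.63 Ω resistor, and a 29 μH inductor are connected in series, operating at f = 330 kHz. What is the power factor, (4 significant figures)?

ω = 2πf = 2.073e+06 rad/s
X_L = ωL = 60.13 Ω
X_C = 1/(ωC) = 55.56 Ω
Net reactance X = X_L − X_C = 4.567 Ω
Z = 6.630 + j4.567 Ω
|Z| = √(6.630² + 4.567²) = 8.051 Ω
∠Z = arctan(4.567/6.630) = 34.56°
cos φ = cos(34.56°) = 0.8235

0.8235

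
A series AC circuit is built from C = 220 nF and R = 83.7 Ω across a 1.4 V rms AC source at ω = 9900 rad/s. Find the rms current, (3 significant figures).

X_C = 1/(ωC) = 459 Ω
Z = 83.7 − j459 Ω
|Z| = √(83.7² + 459²) = 467 Ω
I = V/|Z| = 1.4/467 = 3.00 mA

3.00 mA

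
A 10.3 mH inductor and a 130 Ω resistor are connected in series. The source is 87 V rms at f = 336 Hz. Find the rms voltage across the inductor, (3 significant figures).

14.4 V

ω = 2πf = 2111 rad/s
X_L = ωL = 21.7 Ω
Z = 130 + j21.7 Ω
|Z| = √(130² + 21.7²) = 132 Ω
I = V/|Z| = 660 mA
V_L = I·|Z_L| = 0.660 × 21.7 = 14.4 V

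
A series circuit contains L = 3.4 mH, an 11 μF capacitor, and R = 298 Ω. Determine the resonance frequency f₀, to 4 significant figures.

ω₀ = 1/√(LC) = 1/√(0.0034 × 1.1e-05) = 5171 rad/s
f₀ = ω₀/(2π) = 823.0 Hz

823.0 Hz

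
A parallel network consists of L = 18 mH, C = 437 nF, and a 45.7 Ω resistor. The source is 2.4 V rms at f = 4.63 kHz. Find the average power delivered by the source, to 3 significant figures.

126 mW

ω = 2πf = 29090 rad/s
X_L = ωL = 524 Ω
X_C = 1/(ωC) = 78.7 Ω
Parallel: admittances add. Y = 1/R + 1/(jωL) + jωC
Y = (0.0219 + j0.0108) S
|Y| = 0.0244 S → |Z| = 1/|Y| = 41.0 Ω, ∠Z = −∠Y = -26.3°
I = V/|Z| = 58.6 mA
P = VI cos φ = 2.4 × 0.0586 × cos(-26.3°) = 126 mW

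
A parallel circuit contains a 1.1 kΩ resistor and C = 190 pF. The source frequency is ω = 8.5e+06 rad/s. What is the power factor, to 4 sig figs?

0.4905

X_C = 1/(ωC) = 619.2 Ω
Parallel: admittances add. Y = 1/R + jωC
Y = (0.0009091 + j0.001615) S
|Y| = 0.001853 S → |Z| = 1/|Y| = 539.6 Ω, ∠Z = −∠Y = -60.62°
cos φ = cos(-60.62°) = 0.4905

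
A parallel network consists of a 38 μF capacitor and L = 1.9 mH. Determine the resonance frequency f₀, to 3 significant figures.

ω₀ = 1/√(LC) = 1/√(0.0019 × 3.8e-05) = 3722 rad/s
f₀ = ω₀/(2π) = 592 Hz

592 Hz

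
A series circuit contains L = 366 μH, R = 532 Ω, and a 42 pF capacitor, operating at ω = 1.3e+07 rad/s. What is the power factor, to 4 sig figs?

0.1789

X_L = ωL = 4758 Ω
X_C = 1/(ωC) = 1832 Ω
Net reactance X = X_L − X_C = 2926 Ω
Z = 532.0 + j2926 Ω
|Z| = √(532.0² + 2926²) = 2974 Ω
∠Z = arctan(2926/532.0) = 79.70°
cos φ = cos(79.70°) = 0.1789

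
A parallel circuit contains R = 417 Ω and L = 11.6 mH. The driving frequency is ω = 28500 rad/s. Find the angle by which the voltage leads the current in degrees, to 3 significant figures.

51.6°

X_L = ωL = 331 Ω
Parallel: admittances add. Y = 1/R + 1/(jωL)
Y = (0.00240 − j0.00302) S
|Y| = 0.00386 S → |Z| = 1/|Y| = 259 Ω, ∠Z = −∠Y = 51.6°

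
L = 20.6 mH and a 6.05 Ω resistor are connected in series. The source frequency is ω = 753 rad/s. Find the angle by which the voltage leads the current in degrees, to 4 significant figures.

X_L = ωL = 15.51 Ω
Z = 6.050 + j15.51 Ω
|Z| = √(6.050² + 15.51²) = 16.65 Ω
∠Z = arctan(15.51/6.050) = 68.69°

68.69°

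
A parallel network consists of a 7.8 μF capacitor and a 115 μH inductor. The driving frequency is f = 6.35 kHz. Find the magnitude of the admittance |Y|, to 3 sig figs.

ω = 2πf = 39900 rad/s
X_L = ωL = 4.59 Ω
X_C = 1/(ωC) = 3.21 Ω
Parallel: admittances add. Y = 1/(jωL) + jωC
Y = (0 + j0.0933) S
|Y| = 0.0933 S → |Z| = 1/|Y| = 10.7 Ω, ∠Z = −∠Y = -90.0°

93.3 mS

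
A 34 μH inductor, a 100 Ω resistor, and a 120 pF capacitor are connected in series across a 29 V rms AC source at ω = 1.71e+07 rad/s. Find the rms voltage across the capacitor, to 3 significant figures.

X_L = ωL = 581 Ω
X_C = 1/(ωC) = 487 Ω
Net reactance X = X_L − X_C = 94.1 Ω
Z = 100 + j94.1 Ω
|Z| = √(100² + 94.1²) = 137 Ω
I = V/|Z| = 211 mA
V_C = I·|Z_C| = 0.211 × 487 = 103 V

103 V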